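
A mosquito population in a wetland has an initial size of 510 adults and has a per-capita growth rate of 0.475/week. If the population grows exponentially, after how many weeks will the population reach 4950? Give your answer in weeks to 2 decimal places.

Set N₀·e^(rt) = 4950: e^(0.475·t) = 4950/510 = 9.7059.
0.475·t = ln(9.7059) = 2.2727, so t = 2.2727/0.475 = 4.7847.

4.78 weeks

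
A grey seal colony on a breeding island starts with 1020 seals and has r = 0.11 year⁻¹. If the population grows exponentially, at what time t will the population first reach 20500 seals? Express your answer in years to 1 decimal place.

27.3 years

Set N₀·e^(rt) = 20500: e^(0.11·t) = 20500/1020 = 20.098.
0.11·t = ln(20.098) = 3.0006, so t = 3.0006/0.11 = 27.278.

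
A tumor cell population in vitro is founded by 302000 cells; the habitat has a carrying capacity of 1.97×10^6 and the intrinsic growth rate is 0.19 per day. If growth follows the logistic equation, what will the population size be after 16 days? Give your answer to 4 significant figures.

A = (K − N₀)/N₀ = (1.97×10^6 − 302000)/302000 = 5.5232.
N(t) = K/(1 + A·e^(−rt)) = 1.97×10^6/(1 + 5.5232×e^(−0.19×16)).
e^(−3.04) = 0.047835; denominator = 1 + 5.5232×0.047835 = 1.2642.
N = 1.97×10^6/1.2642 = 1.558297×10^6.

1558000 cells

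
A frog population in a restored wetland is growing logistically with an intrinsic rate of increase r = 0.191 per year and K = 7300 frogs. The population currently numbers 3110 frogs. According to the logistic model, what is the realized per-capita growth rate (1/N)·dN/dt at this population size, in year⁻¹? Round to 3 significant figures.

0.110 per year

(1/N)·dN/dt = r(1 − N/K) = 0.191 × (1 − 3110/7300).
= 0.191 × 0.57397 = 0.10963.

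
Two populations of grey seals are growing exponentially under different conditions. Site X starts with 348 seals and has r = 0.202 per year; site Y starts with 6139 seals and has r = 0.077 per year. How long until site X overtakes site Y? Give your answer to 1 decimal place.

Set 348·e^(0.202t) = 6139·e^(0.077t).
e^((0.202 − 0.077)t) = 6139/348 → e^(0.125·t) = 17.641.
0.125·t = ln(17.641) = 2.8702, so t = 2.8702/0.125 = 22.962.

23.0 years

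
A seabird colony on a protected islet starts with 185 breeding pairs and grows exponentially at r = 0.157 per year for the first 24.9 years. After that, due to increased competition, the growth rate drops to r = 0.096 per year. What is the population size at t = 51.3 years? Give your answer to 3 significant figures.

116000 breeding pairs

Phase 1: N(24.9) = 185·e^(0.157×24.9) = 185·e^3.909 = 9224.85.
Phase 2 runs for 51.3 − 24.9 = 26.4 years at r = 0.096.
N(51.3) = 9224.85·e^(0.096×26.4) = 9224.85·e^2.534 = 116315.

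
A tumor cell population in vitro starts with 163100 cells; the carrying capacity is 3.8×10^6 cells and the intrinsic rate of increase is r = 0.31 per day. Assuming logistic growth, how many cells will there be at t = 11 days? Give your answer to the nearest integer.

A = (K − N₀)/N₀ = (3.8×10^6 − 163100)/163100 = 22.299.
N(t) = K/(1 + A·e^(−rt)) = 3.8×10^6/(1 + 22.299×e^(−0.31×11)).
e^(−3.41) = 0.033041; denominator = 1 + 22.299×0.033041 = 1.7368.
N = 3.8×10^6/1.7368 = 2.187967×10^6.

2187967 cells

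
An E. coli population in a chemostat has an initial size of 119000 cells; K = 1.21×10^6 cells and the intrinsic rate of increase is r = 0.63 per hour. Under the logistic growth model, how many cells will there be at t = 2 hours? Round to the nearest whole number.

336059 cells

A = (K − N₀)/N₀ = (1.21×10^6 − 119000)/119000 = 9.1681.
N(t) = K/(1 + A·e^(−rt)) = 1.21×10^6/(1 + 9.1681×e^(−0.63×2)).
e^(−1.26) = 0.28365; denominator = 1 + 9.1681×0.28365 = 3.6006.
N = 1.21×10^6/3.6006 = 336059.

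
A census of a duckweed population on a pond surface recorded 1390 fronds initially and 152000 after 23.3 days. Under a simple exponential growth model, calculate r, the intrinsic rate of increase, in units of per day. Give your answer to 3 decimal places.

0.201 per day

From N(t) = N₀·e^(rt): e^(r·23.3) = 152000/1390 = 109.35.
r·23.3 = ln(109.35) = 4.6946, so r = 4.6946/23.3 = 0.20148.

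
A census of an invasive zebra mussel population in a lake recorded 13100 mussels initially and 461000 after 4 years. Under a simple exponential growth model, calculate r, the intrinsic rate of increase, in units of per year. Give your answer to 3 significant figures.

0.890 per year

From N(t) = N₀·e^(rt): e^(r·4) = 461000/13100 = 35.191.
r·4 = ln(35.191) = 3.5608, so r = 3.5608/4 = 0.8902.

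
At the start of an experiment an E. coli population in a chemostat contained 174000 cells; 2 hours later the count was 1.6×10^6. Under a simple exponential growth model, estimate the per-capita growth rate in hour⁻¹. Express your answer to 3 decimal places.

1.109 per hour

From N(t) = N₀·e^(rt): e^(r·2) = 1.6×10^6/174000 = 9.1954.
r·2 = ln(9.1954) = 2.2187, so r = 2.2187/2 = 1.1094.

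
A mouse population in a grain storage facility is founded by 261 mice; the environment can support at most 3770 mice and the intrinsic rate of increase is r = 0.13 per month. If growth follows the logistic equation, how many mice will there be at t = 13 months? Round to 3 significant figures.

1080 mice

A = (K − N₀)/N₀ = (3770 − 261)/261 = 13.444.
N(t) = K/(1 + A·e^(−rt)) = 3770/(1 + 13.444×e^(−0.13×13)).
e^(−1.69) = 0.18452; denominator = 1 + 13.444×0.18452 = 3.4808.
N = 3770/3.4808 = 1083.1.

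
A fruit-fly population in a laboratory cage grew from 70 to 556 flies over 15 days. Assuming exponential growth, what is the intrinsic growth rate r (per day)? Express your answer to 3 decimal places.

From N(t) = N₀·e^(rt): e^(r·15) = 556/70 = 7.9429.
r·15 = ln(7.9429) = 2.0723, so r = 2.0723/15 = 0.13815.

0.138 per day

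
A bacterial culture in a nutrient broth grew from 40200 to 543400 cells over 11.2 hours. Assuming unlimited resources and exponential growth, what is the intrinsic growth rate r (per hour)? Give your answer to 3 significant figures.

From N(t) = N₀·e^(rt): e^(r·11.2) = 543400/40200 = 13.517.
r·11.2 = ln(13.517) = 2.604, so r = 2.604/11.2 = 0.2325.

0.232 per hour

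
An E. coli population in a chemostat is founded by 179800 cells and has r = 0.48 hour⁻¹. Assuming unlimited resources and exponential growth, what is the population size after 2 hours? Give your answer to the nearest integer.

N(t) = N₀·e^(rt) = 179800 × e^(0.48×2) = 179800 × e^0.96.
e^0.96 ≈ 2.6117, so N ≈ 179800 × 2.6117 = 469583.

469583 cells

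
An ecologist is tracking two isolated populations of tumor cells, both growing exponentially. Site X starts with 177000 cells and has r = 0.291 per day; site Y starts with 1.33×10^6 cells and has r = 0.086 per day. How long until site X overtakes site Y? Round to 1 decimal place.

Set 177000·e^(0.291t) = 1.33×10^6·e^(0.086t).
e^((0.291 − 0.086)t) = 1.33×10^6/177000 → e^(0.205·t) = 7.5141.
0.205·t = ln(7.5141) = 2.0168, so t = 2.0168/0.205 = 9.838.

9.8 days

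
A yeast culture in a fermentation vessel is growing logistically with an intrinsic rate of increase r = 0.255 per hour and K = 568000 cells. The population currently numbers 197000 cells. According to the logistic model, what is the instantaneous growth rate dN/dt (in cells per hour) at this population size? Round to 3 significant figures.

dN/dt = rN(1 − N/K) = 0.255 × 197000 × (1 − 197000/568000).
1 − 197000/568000 = 0.65317; dN/dt = 0.255 × 197000 × 0.65317 = 32812.

32800 cells per hour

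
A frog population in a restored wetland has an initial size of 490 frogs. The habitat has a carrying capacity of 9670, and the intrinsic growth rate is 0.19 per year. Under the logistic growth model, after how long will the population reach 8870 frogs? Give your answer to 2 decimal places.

28.09 years

A = (K − N₀)/N₀ = (9670 − 490)/490 = 18.735.
Solve 9670/(1 + 18.735·e^(−0.19t)) = 8870: 1 + 18.735·e^(−0.19t) = 1.0902, so e^(−0.19t) = 0.00481415.
−0.19·t = ln(0.00481415) = -5.3362, so t = 5.3362/0.19 = 28.085.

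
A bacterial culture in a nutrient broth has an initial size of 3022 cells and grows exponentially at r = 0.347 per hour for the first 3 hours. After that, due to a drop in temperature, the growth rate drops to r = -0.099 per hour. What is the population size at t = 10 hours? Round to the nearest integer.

Phase 1: N(3) = 3022·e^(0.347×3) = 3022·e^1.041 = 8558.45.
Phase 2 runs for 10 − 3 = 7 hours at r = -0.099.
N(10) = 8558.45·e^(-0.099×7) = 8558.45·e^-0.693 = 4279.85.

4280 cells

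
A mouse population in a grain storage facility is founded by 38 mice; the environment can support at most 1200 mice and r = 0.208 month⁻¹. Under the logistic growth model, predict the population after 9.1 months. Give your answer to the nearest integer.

A = (K − N₀)/N₀ = (1200 − 38)/38 = 30.579.
N(t) = K/(1 + A·e^(−rt)) = 1200/(1 + 30.579×e^(−0.208×9.1)).
e^(−1.893) = 0.15065; denominator = 1 + 30.579×0.15065 = 5.6067.
N = 1200/5.6067 = 214.03.

214 mice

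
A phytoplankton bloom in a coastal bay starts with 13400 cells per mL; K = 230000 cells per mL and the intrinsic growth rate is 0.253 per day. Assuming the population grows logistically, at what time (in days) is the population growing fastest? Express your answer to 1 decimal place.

11.0 days

Logistic growth is fastest at N = K/2 = 115000.
A = (K − N₀)/N₀ = 16.164. Set K/(1 + A·e^(−rt)) = K/2 → A·e^(−rt) = 1.
e^(−0.253t) = 1/16.164 = 0.0618652, so t = ln(16.164)/0.253 = 2.7828/0.253 = 10.999.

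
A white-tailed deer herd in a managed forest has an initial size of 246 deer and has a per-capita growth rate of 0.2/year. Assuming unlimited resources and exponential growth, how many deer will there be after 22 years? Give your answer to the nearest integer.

20037 deer

N(t) = N₀·e^(rt) = 246 × e^(0.2×22) = 246 × e^4.4.
e^4.4 ≈ 81.451, so N ≈ 246 × 81.451 = 20036.9.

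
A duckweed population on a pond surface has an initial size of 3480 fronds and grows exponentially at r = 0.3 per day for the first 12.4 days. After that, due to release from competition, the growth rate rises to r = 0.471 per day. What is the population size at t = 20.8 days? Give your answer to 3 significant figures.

7510000 fronds

Phase 1: N(12.4) = 3480·e^(0.3×12.4) = 3480·e^3.72 = 143600.
Phase 2 runs for 20.8 − 12.4 = 8.4 days at r = 0.471.
N(20.8) = 143600·e^(0.471×8.4) = 143600·e^3.956 = 7.505807×10^6.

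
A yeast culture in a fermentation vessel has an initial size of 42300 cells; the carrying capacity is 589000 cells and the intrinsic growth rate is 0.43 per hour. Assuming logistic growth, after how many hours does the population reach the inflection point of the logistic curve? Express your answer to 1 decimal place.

6.0 hours

Logistic growth is fastest at N = K/2 = 294500.
A = (K − N₀)/N₀ = 12.924. Set K/(1 + A·e^(−rt)) = K/2 → A·e^(−rt) = 1.
e^(−0.43t) = 1/12.924 = 0.0773733, so t = ln(12.924)/0.43 = 2.5591/0.43 = 5.9514.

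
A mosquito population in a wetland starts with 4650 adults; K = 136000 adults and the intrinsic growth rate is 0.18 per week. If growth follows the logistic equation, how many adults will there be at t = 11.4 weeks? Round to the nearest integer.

A = (K − N₀)/N₀ = (136000 − 4650)/4650 = 28.247.
N(t) = K/(1 + A·e^(−rt)) = 136000/(1 + 28.247×e^(−0.18×11.4)).
e^(−2.052) = 0.12848; denominator = 1 + 28.247×0.12848 = 4.6291.
N = 136000/4.6291 = 29379.

29379 adults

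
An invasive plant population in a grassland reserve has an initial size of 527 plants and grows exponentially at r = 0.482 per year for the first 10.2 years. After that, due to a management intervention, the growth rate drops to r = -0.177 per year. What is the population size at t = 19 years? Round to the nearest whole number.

Phase 1: N(10.2) = 527·e^(0.482×10.2) = 527·e^4.916 = 71940.9.
Phase 2 runs for 19 − 10.2 = 8.8 years at r = -0.177.
N(19) = 71940.9·e^(-0.177×8.8) = 71940.9·e^-1.558 = 15153.7.

15154 plants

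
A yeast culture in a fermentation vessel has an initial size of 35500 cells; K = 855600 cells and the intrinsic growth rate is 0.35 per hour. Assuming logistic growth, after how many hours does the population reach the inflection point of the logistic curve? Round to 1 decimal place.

9.0 hours

Logistic growth is fastest at N = K/2 = 427800.
A = (K − N₀)/N₀ = 23.101. Set K/(1 + A·e^(−rt)) = K/2 → A·e^(−rt) = 1.
e^(−0.35t) = 1/23.101 = 0.0432874, so t = ln(23.101)/0.35 = 3.1399/0.35 = 8.9711.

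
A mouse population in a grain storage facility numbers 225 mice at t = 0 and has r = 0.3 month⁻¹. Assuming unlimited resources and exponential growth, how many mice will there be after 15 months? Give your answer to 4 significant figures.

20250 mice

N(t) = N₀·e^(rt) = 225 × e^(0.3×15) = 225 × e^4.5.
e^4.5 ≈ 90.017, so N ≈ 225 × 90.017 = 20253.9.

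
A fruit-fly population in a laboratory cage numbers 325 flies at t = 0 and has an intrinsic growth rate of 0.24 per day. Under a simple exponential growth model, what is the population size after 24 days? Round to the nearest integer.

N(t) = N₀·e^(rt) = 325 × e^(0.24×24) = 325 × e^5.76.
e^5.76 ≈ 317.35, so N ≈ 325 × 317.35 = 103138.

103138 flies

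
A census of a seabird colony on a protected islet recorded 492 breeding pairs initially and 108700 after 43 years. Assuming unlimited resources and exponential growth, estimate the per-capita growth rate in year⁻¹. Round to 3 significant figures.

0.126 per year

From N(t) = N₀·e^(rt): e^(r·43) = 108700/492 = 220.93.
r·43 = ln(220.93) = 5.3979, so r = 5.3979/43 = 0.12553.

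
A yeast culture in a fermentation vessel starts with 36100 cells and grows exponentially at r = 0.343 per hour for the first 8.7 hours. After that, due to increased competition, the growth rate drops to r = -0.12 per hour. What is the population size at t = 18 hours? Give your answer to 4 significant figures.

233800 cells

Phase 1: N(8.7) = 36100·e^(0.343×8.7) = 36100·e^2.984 = 713650.
Phase 2 runs for 18 − 8.7 = 9.3 hours at r = -0.12.
N(18) = 713650·e^(-0.12×9.3) = 713650·e^-1.116 = 233783.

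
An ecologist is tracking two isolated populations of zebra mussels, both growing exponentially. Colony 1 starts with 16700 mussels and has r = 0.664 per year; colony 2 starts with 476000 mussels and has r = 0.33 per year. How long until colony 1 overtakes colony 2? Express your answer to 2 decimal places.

Set 16700·e^(0.664t) = 476000·e^(0.33t).
e^((0.664 − 0.33)t) = 476000/16700 → e^(0.334·t) = 28.503.
0.334·t = ln(28.503) = 3.35, so t = 3.35/0.334 = 10.03.

10.03 years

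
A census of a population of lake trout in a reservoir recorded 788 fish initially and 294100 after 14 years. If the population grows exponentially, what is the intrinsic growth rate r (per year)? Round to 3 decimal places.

From N(t) = N₀·e^(rt): e^(r·14) = 294100/788 = 373.22.
r·14 = ln(373.22) = 5.9222, so r = 5.9222/14 = 0.42301.

0.423 per year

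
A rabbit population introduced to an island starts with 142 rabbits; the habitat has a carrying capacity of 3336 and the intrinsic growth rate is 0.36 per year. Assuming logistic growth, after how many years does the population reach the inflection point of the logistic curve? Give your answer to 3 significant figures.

8.65 years

Logistic growth is fastest at N = K/2 = 1668.
A = (K − N₀)/N₀ = 22.493. Set K/(1 + A·e^(−rt)) = K/2 → A·e^(−rt) = 1.
e^(−0.36t) = 1/22.493 = 0.0444584, so t = ln(22.493)/0.36 = 3.1132/0.36 = 8.6478.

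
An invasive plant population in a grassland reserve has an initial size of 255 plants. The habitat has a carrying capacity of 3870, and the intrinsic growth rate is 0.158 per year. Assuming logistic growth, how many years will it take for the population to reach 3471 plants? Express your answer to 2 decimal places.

30.47 years

A = (K − N₀)/N₀ = (3870 − 255)/255 = 14.176.
Solve 3870/(1 + 14.176·e^(−0.158t)) = 3471: 1 + 14.176·e^(−0.158t) = 1.115, so e^(−0.158t) = 0.00810868.
−0.158·t = ln(0.00810868) = -4.8148, so t = 4.8148/0.158 = 30.474.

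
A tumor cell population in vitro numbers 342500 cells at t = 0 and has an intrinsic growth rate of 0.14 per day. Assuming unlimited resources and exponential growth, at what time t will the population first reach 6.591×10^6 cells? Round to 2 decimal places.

Set N₀·e^(rt) = 6.591×10^6: e^(0.14·t) = 6.591×10^6/342500 = 19.244.
0.14·t = ln(19.244) = 2.9572, so t = 2.9572/0.14 = 21.123.

21.12 days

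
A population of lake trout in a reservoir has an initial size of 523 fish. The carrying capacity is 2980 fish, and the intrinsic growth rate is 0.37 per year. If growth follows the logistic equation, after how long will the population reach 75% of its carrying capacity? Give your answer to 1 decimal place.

A = (K − N₀)/N₀ = (2980 − 523)/523 = 4.6979.
Solve 2980/(1 + 4.6979·e^(−0.37t)) = 2235: 1 + 4.6979·e^(−0.37t) = 1.3333, so e^(−0.37t) = 0.0709537.
−0.37·t = ln(0.0709537) = -2.6457, so t = 2.6457/0.37 = 7.1506.

7.2 years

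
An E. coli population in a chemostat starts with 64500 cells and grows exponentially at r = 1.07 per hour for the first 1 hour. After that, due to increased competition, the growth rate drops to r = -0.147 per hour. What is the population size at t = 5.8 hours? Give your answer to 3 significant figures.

92900 cells

Phase 1: N(1) = 64500·e^(1.07×1) = 64500·e^1.07 = 188042.
Phase 2 runs for 5.8 − 1 = 4.8 hours at r = -0.147.
N(5.8) = 188042·e^(-0.147×4.8) = 188042·e^-0.7056 = 92857.4.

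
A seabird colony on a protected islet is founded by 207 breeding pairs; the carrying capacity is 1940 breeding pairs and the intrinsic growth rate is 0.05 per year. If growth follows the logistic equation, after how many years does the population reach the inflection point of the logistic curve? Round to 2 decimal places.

42.50 years

Logistic growth is fastest at N = K/2 = 970.
A = (K − N₀)/N₀ = 8.372. Set K/(1 + A·e^(−rt)) = K/2 → A·e^(−rt) = 1.
e^(−0.05t) = 1/8.372 = 0.119446, so t = ln(8.372)/0.05 = 2.1249/0.05 = 42.498.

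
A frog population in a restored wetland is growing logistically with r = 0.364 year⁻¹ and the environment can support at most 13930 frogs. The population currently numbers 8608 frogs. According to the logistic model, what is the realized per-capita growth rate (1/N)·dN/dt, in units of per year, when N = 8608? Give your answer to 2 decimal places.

(1/N)·dN/dt = r(1 − N/K) = 0.364 × (1 − 8608/13930).
= 0.364 × 0.38205 = 0.13907.

0.14 per year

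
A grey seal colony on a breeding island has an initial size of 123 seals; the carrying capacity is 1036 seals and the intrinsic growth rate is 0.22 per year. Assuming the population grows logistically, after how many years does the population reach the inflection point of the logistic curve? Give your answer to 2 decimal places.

Logistic growth is fastest at N = K/2 = 518.
A = (K − N₀)/N₀ = 7.4228. Set K/(1 + A·e^(−rt)) = K/2 → A·e^(−rt) = 1.
e^(−0.22t) = 1/7.4228 = 0.134721, so t = ln(7.4228)/0.22 = 2.0046/0.22 = 9.1116.

9.11 years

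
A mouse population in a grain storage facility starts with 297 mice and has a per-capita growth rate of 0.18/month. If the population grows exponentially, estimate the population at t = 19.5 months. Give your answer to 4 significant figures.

N(t) = N₀·e^(rt) = 297 × e^(0.18×19.5) = 297 × e^3.51.
e^3.51 ≈ 33.448, so N ≈ 297 × 33.448 = 9934.14.

9934 mice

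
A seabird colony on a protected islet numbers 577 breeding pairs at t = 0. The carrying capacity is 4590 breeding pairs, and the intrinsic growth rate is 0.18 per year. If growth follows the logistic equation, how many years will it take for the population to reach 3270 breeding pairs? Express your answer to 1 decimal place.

15.8 years

A = (K − N₀)/N₀ = (4590 − 577)/577 = 6.9549.
Solve 4590/(1 + 6.9549·e^(−0.18t)) = 3270: 1 + 6.9549·e^(−0.18t) = 1.4037, so e^(−0.18t) = 0.0580407.
−0.18·t = ln(0.0580407) = -2.8466, so t = 2.8466/0.18 = 15.815.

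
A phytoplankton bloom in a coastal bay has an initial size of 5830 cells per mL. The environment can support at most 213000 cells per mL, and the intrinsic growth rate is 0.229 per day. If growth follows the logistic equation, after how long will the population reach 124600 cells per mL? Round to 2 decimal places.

17.09 days

A = (K − N₀)/N₀ = (213000 − 5830)/5830 = 35.535.
Solve 213000/(1 + 35.535·e^(−0.229t)) = 124600: 1 + 35.535·e^(−0.229t) = 1.7095, so e^(−0.229t) = 0.0199653.
−0.229·t = ln(0.0199653) = -3.9138, so t = 3.9138/0.229 = 17.091.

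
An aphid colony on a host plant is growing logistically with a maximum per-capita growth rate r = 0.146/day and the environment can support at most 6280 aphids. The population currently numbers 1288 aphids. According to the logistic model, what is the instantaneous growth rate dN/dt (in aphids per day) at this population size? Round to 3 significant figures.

149 aphids per day

dN/dt = rN(1 − N/K) = 0.146 × 1288 × (1 − 1288/6280).
1 − 1288/6280 = 0.7949; dN/dt = 0.146 × 1288 × 0.7949 = 149.48.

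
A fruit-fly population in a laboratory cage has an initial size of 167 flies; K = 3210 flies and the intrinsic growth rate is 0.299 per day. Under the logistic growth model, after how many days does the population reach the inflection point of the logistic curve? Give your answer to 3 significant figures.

Logistic growth is fastest at N = K/2 = 1605.
A = (K − N₀)/N₀ = 18.222. Set K/(1 + A·e^(−rt)) = K/2 → A·e^(−rt) = 1.
e^(−0.299t) = 1/18.222 = 0.0548801, so t = ln(18.222)/0.299 = 2.9026/0.299 = 9.7077.

9.71 days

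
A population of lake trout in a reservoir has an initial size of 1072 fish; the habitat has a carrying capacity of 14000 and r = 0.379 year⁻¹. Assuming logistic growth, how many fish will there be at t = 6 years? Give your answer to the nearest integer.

A = (K − N₀)/N₀ = (14000 − 1072)/1072 = 12.06.
N(t) = K/(1 + A·e^(−rt)) = 14000/(1 + 12.06×e^(−0.379×6)).
e^(−2.274) = 0.1029; denominator = 1 + 12.06×0.1029 = 2.2409.
N = 14000/2.2409 = 6247.38.

6247 fish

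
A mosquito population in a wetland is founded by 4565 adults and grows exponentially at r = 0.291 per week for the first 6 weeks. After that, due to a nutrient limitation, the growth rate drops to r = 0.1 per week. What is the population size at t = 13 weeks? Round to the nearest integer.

Phase 1: N(6) = 4565·e^(0.291×6) = 4565·e^1.746 = 26164.9.
Phase 2 runs for 13 − 6 = 7 weeks at r = 0.1.
N(13) = 26164.9·e^(0.1×7) = 26164.9·e^0.7 = 52689.6.

52690 adults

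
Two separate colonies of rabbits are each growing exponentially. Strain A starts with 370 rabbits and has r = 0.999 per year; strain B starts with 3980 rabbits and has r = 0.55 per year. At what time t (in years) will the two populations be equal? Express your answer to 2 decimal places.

5.29 years

Set 370·e^(0.999t) = 3980·e^(0.55t).
e^((0.999 − 0.55)t) = 3980/370 → e^(0.449·t) = 10.757.
0.449·t = ln(10.757) = 2.3755, so t = 2.3755/0.449 = 5.2907.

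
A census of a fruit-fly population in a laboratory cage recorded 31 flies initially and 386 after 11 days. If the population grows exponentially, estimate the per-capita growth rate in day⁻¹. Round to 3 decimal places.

0.229 per day

From N(t) = N₀·e^(rt): e^(r·11) = 386/31 = 12.452.
r·11 = ln(12.452) = 2.5219, so r = 2.5219/11 = 0.22926.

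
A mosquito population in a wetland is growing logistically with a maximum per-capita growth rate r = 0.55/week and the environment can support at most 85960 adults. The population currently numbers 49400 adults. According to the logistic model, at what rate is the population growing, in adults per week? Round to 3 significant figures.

11600 adults per week

dN/dt = rN(1 − N/K) = 0.55 × 49400 × (1 − 49400/85960).
1 − 49400/85960 = 0.42531; dN/dt = 0.55 × 49400 × 0.42531 = 11556.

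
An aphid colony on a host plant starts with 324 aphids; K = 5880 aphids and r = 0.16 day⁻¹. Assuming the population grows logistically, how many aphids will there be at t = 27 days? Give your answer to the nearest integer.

4788 aphids

A = (K − N₀)/N₀ = (5880 − 324)/324 = 17.148.
N(t) = K/(1 + A·e^(−rt)) = 5880/(1 + 17.148×e^(−0.16×27)).
e^(−4.32) = 0.0133; denominator = 1 + 17.148×0.0133 = 1.2281.
N = 5880/1.2281 = 4788.01.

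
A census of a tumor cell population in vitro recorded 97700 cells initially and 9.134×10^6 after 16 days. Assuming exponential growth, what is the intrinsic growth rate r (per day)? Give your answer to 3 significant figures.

From N(t) = N₀·e^(rt): e^(r·16) = 9.134×10^6/97700 = 93.49.
r·16 = ln(93.49) = 4.5379, so r = 4.5379/16 = 0.28362.

0.284 per day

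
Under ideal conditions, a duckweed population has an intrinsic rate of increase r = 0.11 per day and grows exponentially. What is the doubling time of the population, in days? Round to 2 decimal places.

6.30 days

Doubling time t_d = ln(2)/r = 0.6931/0.11 = 6.3013.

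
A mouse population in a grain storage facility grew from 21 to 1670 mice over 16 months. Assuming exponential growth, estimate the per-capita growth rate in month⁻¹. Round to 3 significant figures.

0.274 per month

From N(t) = N₀·e^(rt): e^(r·16) = 1670/21 = 79.524.
r·16 = ln(79.524) = 4.3761, so r = 4.3761/16 = 0.2735.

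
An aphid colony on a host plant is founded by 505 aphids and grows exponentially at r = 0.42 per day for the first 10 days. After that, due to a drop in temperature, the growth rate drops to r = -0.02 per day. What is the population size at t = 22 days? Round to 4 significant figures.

Phase 1: N(10) = 505·e^(0.42×10) = 505·e^4.2 = 33676.6.
Phase 2 runs for 22 − 10 = 12 days at r = -0.02.
N(22) = 33676.6·e^(-0.02×12) = 33676.6·e^-0.24 = 26490.9.

26490 aphids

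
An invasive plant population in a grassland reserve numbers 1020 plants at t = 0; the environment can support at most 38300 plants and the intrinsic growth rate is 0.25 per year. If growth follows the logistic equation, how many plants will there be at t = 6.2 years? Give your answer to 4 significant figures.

4373 plants

A = (K − N₀)/N₀ = (38300 − 1020)/1020 = 36.549.
N(t) = K/(1 + A·e^(−rt)) = 38300/(1 + 36.549×e^(−0.25×6.2)).
e^(−1.55) = 0.21225; denominator = 1 + 36.549×0.21225 = 8.7575.
N = 38300/8.7575 = 4373.42.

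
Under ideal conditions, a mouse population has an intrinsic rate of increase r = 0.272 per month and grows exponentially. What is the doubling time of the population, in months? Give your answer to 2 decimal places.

2.55 months

Doubling time t_d = ln(2)/r = 0.6931/0.272 = 2.5483.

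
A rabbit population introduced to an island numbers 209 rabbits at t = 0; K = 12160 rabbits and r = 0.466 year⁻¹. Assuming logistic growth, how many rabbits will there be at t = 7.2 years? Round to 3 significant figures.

A = (K − N₀)/N₀ = (12160 − 209)/209 = 57.182.
N(t) = K/(1 + A·e^(−rt)) = 12160/(1 + 57.182×e^(−0.466×7.2)).
e^(−3.355) = 0.034902; denominator = 1 + 57.182×0.034902 = 2.9958.
N = 12160/2.9958 = 4059.04.

4060 rabbits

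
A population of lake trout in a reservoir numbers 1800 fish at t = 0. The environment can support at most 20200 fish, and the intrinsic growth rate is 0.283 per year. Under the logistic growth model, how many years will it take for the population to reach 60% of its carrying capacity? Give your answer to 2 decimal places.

9.65 years

A = (K − N₀)/N₀ = (20200 − 1800)/1800 = 10.222.
Solve 20200/(1 + 10.222·e^(−0.283t)) = 12120: 1 + 10.222·e^(−0.283t) = 1.6667, so e^(−0.283t) = 0.0652174.
−0.283·t = ln(0.0652174) = -2.73, so t = 2.73/0.283 = 9.6467.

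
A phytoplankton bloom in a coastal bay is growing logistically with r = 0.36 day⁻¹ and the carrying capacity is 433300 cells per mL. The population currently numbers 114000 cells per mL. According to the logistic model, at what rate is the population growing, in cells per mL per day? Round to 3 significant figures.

dN/dt = rN(1 − N/K) = 0.36 × 114000 × (1 − 114000/433300).
1 − 114000/433300 = 0.7369; dN/dt = 0.36 × 114000 × 0.7369 = 30242.

30200 cells per mL per day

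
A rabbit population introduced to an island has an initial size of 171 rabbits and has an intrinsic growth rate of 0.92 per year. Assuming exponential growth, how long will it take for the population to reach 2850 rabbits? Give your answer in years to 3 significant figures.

3.06 years

Set N₀·e^(rt) = 2850: e^(0.92·t) = 2850/171 = 16.667.
0.92·t = ln(16.667) = 2.8134, so t = 2.8134/0.92 = 3.0581.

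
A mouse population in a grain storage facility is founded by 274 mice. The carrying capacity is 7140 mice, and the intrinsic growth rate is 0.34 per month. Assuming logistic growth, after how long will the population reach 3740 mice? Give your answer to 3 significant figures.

9.75 months

A = (K − N₀)/N₀ = (7140 − 274)/274 = 25.058.
Solve 7140/(1 + 25.058·e^(−0.34t)) = 3740: 1 + 25.058·e^(−0.34t) = 1.9091, so e^(−0.34t) = 0.0362789.
−0.34·t = ln(0.0362789) = -3.3165, so t = 3.3165/0.34 = 9.7545.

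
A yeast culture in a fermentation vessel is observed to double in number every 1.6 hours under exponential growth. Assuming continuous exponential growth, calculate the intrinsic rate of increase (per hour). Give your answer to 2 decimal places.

0.43 per hour

r = ln(2)/t_d = 0.6931/1.6 = 0.43322.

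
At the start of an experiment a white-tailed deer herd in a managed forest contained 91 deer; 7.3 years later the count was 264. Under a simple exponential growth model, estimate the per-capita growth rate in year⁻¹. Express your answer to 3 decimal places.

0.146 per year

From N(t) = N₀·e^(rt): e^(r·7.3) = 264/91 = 2.9011.
r·7.3 = ln(2.9011) = 1.0651, so r = 1.0651/7.3 = 0.1459.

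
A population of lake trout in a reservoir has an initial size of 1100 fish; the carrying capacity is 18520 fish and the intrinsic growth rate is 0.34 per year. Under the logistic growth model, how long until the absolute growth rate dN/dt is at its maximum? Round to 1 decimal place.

Logistic growth is fastest at N = K/2 = 9260.
A = (K − N₀)/N₀ = 15.836. Set K/(1 + A·e^(−rt)) = K/2 → A·e^(−rt) = 1.
e^(−0.34t) = 1/15.836 = 0.0631458, so t = ln(15.836)/0.34 = 2.7623/0.34 = 8.1244.

8.1 years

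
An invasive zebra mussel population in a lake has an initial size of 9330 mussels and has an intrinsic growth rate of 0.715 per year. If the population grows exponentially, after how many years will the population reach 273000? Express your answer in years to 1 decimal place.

Set N₀·e^(rt) = 273000: e^(0.715·t) = 273000/9330 = 29.26.
0.715·t = ln(29.26) = 3.3762, so t = 3.3762/0.715 = 4.722.

4.7 years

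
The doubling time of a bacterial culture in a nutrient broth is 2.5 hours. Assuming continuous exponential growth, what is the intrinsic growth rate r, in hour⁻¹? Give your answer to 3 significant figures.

r = ln(2)/t_d = 0.6931/2.5 = 0.27726.

0.277 per hour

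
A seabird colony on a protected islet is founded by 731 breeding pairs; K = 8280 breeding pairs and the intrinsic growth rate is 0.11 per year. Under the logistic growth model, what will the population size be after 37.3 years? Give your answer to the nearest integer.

7073 breeding pairs

A = (K − N₀)/N₀ = (8280 − 731)/731 = 10.327.
N(t) = K/(1 + A·e^(−rt)) = 8280/(1 + 10.327×e^(−0.11×37.3)).
e^(−4.103) = 0.016523; denominator = 1 + 10.327×0.016523 = 1.1706.
N = 8280/1.1706 = 7073.1.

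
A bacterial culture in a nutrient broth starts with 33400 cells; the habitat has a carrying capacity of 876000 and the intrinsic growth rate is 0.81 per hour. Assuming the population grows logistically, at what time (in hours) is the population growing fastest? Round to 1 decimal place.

4.0 hours

Logistic growth is fastest at N = K/2 = 438000.
A = (K − N₀)/N₀ = 25.228. Set K/(1 + A·e^(−rt)) = K/2 → A·e^(−rt) = 1.
e^(−0.81t) = 1/25.228 = 0.0396392, so t = ln(25.228)/0.81 = 3.2279/0.81 = 3.9851.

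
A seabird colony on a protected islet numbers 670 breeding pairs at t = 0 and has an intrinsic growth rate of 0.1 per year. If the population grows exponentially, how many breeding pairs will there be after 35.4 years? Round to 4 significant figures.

23090 breeding pairs

N(t) = N₀·e^(rt) = 670 × e^(0.1×35.4) = 670 × e^3.54.
e^3.54 ≈ 34.467, so N ≈ 670 × 34.467 = 23092.8.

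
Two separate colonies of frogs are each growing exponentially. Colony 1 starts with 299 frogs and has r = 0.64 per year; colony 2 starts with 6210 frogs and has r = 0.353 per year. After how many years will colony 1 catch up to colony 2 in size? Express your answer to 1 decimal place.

Set 299·e^(0.64t) = 6210·e^(0.353t).
e^((0.64 − 0.353)t) = 6210/299 → e^(0.287·t) = 20.769.
0.287·t = ln(20.769) = 3.0335, so t = 3.0335/0.287 = 10.57.

10.6 years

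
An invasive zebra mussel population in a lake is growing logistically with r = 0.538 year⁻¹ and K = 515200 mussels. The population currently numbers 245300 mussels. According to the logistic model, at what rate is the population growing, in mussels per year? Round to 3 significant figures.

69100 mussels per year

dN/dt = rN(1 − N/K) = 0.538 × 245300 × (1 − 245300/515200).
1 − 245300/515200 = 0.52387; dN/dt = 0.538 × 245300 × 0.52387 = 69136.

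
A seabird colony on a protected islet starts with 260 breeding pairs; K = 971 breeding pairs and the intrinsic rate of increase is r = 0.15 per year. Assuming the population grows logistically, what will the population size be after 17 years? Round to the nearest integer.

A = (K − N₀)/N₀ = (971 − 260)/260 = 2.7346.
N(t) = K/(1 + A·e^(−rt)) = 971/(1 + 2.7346×e^(−0.15×17)).
e^(−2.55) = 0.078082; denominator = 1 + 2.7346×0.078082 = 1.2135.
N = 971/1.2135 = 800.149.

800 breeding pairs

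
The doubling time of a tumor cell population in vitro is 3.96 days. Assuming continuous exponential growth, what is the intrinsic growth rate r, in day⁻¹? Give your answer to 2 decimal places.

0.18 per day

r = ln(2)/t_d = 0.6931/3.96 = 0.17504.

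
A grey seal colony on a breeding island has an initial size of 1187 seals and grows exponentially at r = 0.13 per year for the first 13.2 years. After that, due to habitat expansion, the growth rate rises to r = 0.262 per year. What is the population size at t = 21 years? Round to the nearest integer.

Phase 1: N(13.2) = 1187·e^(0.13×13.2) = 1187·e^1.716 = 6602.37.
Phase 2 runs for 21 − 13.2 = 7.8 years at r = 0.262.
N(21) = 6602.37·e^(0.262×7.8) = 6602.37·e^2.044 = 50959.4.

50959 seals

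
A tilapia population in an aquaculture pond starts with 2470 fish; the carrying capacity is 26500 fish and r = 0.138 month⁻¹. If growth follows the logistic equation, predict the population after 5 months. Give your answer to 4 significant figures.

A = (K − N₀)/N₀ = (26500 − 2470)/2470 = 9.7287.
N(t) = K/(1 + A·e^(−rt)) = 26500/(1 + 9.7287×e^(−0.138×5)).
e^(−0.69) = 0.50158; denominator = 1 + 9.7287×0.50158 = 5.8797.
N = 26500/5.8797 = 4507.03.

4507 fish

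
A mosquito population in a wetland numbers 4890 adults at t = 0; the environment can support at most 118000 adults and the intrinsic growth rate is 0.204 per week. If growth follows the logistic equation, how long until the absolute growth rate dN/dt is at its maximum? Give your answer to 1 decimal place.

15.4 weeks

Logistic growth is fastest at N = K/2 = 59000.
A = (K − N₀)/N₀ = 23.131. Set K/(1 + A·e^(−rt)) = K/2 → A·e^(−rt) = 1.
e^(−0.204t) = 1/23.131 = 0.0432323, so t = ln(23.131)/0.204 = 3.1412/0.204 = 15.398.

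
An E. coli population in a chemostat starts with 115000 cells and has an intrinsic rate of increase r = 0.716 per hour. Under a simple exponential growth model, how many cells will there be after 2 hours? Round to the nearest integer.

N(t) = N₀·e^(rt) = 115000 × e^(0.716×2) = 115000 × e^1.432.
e^1.432 ≈ 4.1871, so N ≈ 115000 × 4.1871 = 481512.

481512 cells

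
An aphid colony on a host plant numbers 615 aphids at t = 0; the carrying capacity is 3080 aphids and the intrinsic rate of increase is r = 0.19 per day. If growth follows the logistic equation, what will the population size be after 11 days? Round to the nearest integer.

2059 aphids

A = (K − N₀)/N₀ = (3080 − 615)/615 = 4.0081.
N(t) = K/(1 + A·e^(−rt)) = 3080/(1 + 4.0081×e^(−0.19×11)).
e^(−2.09) = 0.12369; denominator = 1 + 4.0081×0.12369 = 1.4958.
N = 3080/1.4958 = 2059.16.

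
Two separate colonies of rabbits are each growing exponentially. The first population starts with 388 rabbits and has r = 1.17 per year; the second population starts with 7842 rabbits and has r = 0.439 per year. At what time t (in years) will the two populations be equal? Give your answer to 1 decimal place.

Set 388·e^(1.17t) = 7842·e^(0.439t).
e^((1.17 − 0.439)t) = 7842/388 → e^(0.731·t) = 20.211.
0.731·t = ln(20.211) = 3.0062, so t = 3.0062/0.731 = 4.1125.

4.1 years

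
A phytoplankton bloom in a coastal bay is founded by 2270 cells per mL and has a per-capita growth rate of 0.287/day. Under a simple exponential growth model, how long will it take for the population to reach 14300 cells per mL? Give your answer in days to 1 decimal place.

6.4 days

Set N₀·e^(rt) = 14300: e^(0.287·t) = 14300/2270 = 6.2996.
0.287·t = ln(6.2996) = 1.8405, so t = 1.8405/0.287 = 6.4128.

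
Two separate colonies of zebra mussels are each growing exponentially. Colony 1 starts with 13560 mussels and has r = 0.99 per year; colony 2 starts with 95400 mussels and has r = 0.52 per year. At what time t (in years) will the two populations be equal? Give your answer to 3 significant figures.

Set 13560·e^(0.99t) = 95400·e^(0.52t).
e^((0.99 − 0.52)t) = 95400/13560 → e^(0.47·t) = 7.0354.
0.47·t = ln(7.0354) = 1.951, so t = 1.951/0.47 = 4.151.

4.15 years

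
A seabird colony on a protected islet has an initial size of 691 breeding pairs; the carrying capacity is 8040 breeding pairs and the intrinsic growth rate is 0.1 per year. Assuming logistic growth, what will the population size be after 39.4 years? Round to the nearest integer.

6662 breeding pairs

A = (K − N₀)/N₀ = (8040 − 691)/691 = 10.635.
N(t) = K/(1 + A·e^(−rt)) = 8040/(1 + 10.635×e^(−0.1×39.4)).
e^(−3.94) = 0.019448; denominator = 1 + 10.635×0.019448 = 1.2068.
N = 8040/1.2068 = 6662.04.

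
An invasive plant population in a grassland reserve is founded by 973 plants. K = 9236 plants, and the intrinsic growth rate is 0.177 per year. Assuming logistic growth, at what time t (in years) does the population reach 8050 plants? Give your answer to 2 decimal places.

22.91 years

A = (K − N₀)/N₀ = (9236 − 973)/973 = 8.4923.
Solve 9236/(1 + 8.4923·e^(−0.177t)) = 8050: 1 + 8.4923·e^(−0.177t) = 1.1473, so e^(−0.177t) = 0.0173486.
−0.177·t = ln(0.0173486) = -4.0542, so t = 4.0542/0.177 = 22.905.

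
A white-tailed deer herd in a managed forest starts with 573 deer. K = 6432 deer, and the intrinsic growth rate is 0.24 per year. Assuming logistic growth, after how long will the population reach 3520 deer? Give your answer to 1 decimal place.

10.5 years

A = (K − N₀)/N₀ = (6432 − 573)/573 = 10.225.
Solve 6432/(1 + 10.225·e^(−0.24t)) = 3520: 1 + 10.225·e^(−0.24t) = 1.8273, so e^(−0.24t) = 0.0809058.
−0.24·t = ln(0.0809058) = -2.5145, so t = 2.5145/0.24 = 10.477.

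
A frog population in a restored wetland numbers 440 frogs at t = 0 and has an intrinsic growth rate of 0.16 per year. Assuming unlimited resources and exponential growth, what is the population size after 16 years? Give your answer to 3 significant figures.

5690 frogs

N(t) = N₀·e^(rt) = 440 × e^(0.16×16) = 440 × e^2.56.
e^2.56 ≈ 12.936, so N ≈ 440 × 12.936 = 5691.76.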